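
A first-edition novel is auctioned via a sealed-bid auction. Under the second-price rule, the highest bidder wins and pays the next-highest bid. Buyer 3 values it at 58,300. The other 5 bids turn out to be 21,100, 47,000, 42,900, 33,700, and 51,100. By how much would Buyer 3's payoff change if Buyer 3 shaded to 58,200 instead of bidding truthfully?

The highest competing bid is 51,100.
Bidding truthfully at 58,300: Buyer 3 has the top bid, wins, and pays the second-highest bid 51,100. Payoff = 58,300 − 51,100 = 7,200.
Bidding 58,200: Buyer 3 has the top bid, wins, and pays the second-highest bid 51,100. Payoff = 58,300 − 51,100 = 7,200.
Change = 7,200 − 7,200 = 0.

Payoff change: 0.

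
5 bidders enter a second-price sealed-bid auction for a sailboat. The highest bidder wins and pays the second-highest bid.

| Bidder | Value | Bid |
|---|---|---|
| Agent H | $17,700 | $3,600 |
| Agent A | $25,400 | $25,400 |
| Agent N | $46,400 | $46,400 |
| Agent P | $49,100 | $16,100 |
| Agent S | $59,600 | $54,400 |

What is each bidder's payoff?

Agent H $0, Agent A $0, Agent N $0, Agent P $0, Agent S $13,200.

Ordered from highest: Agent S $54,400, then Agent N $46,400, then Agent A $25,400, then Agent P $16,100, then Agent H $3,600.
Agent S has the top bid and wins; the price is the second-highest bid, $46,400.
Agent S's payoff = $59,600 − $46,400 = $13,200. All other bidders lose, so their payoff is 0.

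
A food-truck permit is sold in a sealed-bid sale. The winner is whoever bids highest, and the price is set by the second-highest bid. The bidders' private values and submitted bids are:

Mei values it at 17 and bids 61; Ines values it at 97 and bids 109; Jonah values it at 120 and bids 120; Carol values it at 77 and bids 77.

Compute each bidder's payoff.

Ordered from highest: Jonah 120 > Ines 109 > Carol 77 > Mei 61.
Jonah has the top bid and wins; the price is the second-highest bid, 109.
Jonah's payoff = 120 − 109 = 11. All other bidders lose, so their payoff is 0.

Payoffs: Mei 0, Ines 0, Jonah 11, Carol 0.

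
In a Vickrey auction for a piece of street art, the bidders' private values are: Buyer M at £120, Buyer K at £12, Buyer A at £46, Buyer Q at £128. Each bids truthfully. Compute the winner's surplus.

Sorted high to low: Buyer Q £128 > Buyer M £120 > Buyer A £46 > Buyer K £12.
Buyer Q wins with the top bid and pays the second-highest, £120.
Surplus = £128 − £120 = £8.

Winner's surplus: £8.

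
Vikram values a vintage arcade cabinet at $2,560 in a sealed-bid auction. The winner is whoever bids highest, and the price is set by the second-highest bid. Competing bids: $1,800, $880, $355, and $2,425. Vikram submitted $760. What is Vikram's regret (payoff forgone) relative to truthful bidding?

The highest competing bid is $2,425.
Bidding truthfully at $2,560: Vikram has the top bid, wins, and pays the second-highest bid $2,425. Payoff = $2,560 − $2,425 = $135.
Bidding $760: the top bid is $2,425 (a rival), so Vikram loses. Payoff = $0.
Regret = truthful payoff − actual payoff = $135 − $0 = $135.
Deviating from a truthful bid can only lose payoff in a second-price auction — never gain.

$135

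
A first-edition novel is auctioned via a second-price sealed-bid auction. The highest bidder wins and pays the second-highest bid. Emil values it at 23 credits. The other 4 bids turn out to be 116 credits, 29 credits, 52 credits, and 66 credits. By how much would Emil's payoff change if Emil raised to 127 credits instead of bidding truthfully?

The highest competing bid is 116 credits.
Bidding truthfully at 23 credits: the top bid is 116 credits (a rival), so Emil loses. Payoff = 0 credits.
Bidding 127 credits: Emil has the top bid, wins, and pays the second-highest bid 116 credits. Payoff = 23 credits − 116 credits = -93 credits.
Change = -93 credits − 0 credits = -93 credits.

-93 credits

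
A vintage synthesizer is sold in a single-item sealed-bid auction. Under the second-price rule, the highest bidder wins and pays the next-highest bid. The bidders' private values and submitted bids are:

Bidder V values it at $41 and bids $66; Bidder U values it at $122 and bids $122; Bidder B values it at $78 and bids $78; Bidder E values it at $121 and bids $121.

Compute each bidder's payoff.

Payoffs: Bidder V $0, Bidder U $1, Bidder B $0, Bidder E $0.

Ranking the bids: Bidder U $122, then Bidder E $121, then Bidder B $78, then Bidder V $66.
Bidder U has the top bid and wins; the price is the second-highest bid, $121.
Bidder U's payoff = $122 − $121 = $1. All other bidders lose, so their payoff is 0.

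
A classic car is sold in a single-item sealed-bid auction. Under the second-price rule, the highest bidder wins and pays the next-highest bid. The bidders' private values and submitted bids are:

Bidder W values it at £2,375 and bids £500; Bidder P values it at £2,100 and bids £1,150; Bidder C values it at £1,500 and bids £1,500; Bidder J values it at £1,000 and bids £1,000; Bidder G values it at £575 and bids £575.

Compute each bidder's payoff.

Payoffs: Bidder W £0, Bidder P £0, Bidder C £350, Bidder J £0, Bidder G £0.

Ordered from highest: Bidder C £1,500 > Bidder P £1,150 > Bidder J £1,000 > Bidder G £575 > Bidder W £500.
Bidder C has the top bid and wins; the price is the second-highest bid, £1,150.
Bidder C's payoff = £1,500 − £1,150 = £350. All other bidders lose, so their payoff is 0.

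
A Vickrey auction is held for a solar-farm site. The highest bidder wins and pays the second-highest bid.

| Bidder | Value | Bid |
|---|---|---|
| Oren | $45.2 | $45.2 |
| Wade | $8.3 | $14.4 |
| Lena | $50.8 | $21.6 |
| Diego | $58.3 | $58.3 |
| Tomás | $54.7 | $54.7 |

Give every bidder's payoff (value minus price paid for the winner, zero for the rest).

Ranking the bids: Diego $58.3; Tomás $54.7; Oren $45.2; Lena $21.6; Wade $14.4.
Diego has the top bid and wins; the price is the second-highest bid, $54.7.
Diego's payoff = $58.3 − $54.7 = $3.6. All other bidders lose, so their payoff is 0.

Oren $0.0, Wade $0.0, Lena $0.0, Diego $3.6, Tomás $0.0.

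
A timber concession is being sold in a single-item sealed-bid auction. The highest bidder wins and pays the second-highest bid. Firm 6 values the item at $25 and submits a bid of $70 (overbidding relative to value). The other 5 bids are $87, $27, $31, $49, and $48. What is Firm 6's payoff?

Payoff = $0.

Highest competing bid: $87.
Firm 6's bid $70 is not the highest, so Firm 6 loses, pays nothing, and earns zero payoff.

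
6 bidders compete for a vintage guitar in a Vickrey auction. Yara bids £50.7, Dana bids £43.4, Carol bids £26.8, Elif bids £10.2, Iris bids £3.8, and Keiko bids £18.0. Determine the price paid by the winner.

£43.4

Ordered from highest: Yara £50.7; Dana £43.4; Carol £26.8; Keiko £18.0; Elif £10.2; Iris £3.8.
Yara has the highest bid, so Yara wins.
The second-highest bid is £43.4, so that is what Yara pays.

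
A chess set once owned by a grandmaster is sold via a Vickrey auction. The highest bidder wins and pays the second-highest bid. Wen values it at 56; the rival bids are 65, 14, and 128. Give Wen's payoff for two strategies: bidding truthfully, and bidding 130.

The highest competing bid is 128.
Bidding truthfully at 56: the top bid is 128 (a rival), so Wen loses. Payoff = 0.
Bidding 130: Wen has the top bid, wins, and pays the second-highest bid 128. Payoff = 56 − 128 = -72.

Truthful: 0; alternative: -72.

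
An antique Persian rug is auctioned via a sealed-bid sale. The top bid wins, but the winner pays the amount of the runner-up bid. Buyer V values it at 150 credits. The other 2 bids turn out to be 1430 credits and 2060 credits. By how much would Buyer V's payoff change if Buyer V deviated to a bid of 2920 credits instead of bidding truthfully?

Payoff change: -1910 credits.

The highest competing bid is 2060 credits.
Bidding truthfully at 150 credits: the top bid is 2060 credits (a rival), so Buyer V loses. Payoff = 0 credits.
Bidding 2920 credits: Buyer V has the top bid, wins, and pays the second-highest bid 2060 credits. Payoff = 150 credits − 2060 credits = -1910 credits.
Change = -1910 credits − 0 credits = -1910 credits.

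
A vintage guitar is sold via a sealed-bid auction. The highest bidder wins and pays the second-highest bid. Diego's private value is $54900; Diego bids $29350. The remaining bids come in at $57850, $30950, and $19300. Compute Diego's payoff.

Payoff = $0.

Highest competing bid: $57850.
Diego's bid $29350 is not the highest, so Diego loses, pays nothing, and earns zero payoff.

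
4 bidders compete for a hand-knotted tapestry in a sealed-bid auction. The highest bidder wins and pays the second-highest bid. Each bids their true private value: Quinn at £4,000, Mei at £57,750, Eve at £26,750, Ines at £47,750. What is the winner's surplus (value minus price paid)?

Winner's surplus: £10,000.

Bids in descending order: Mei £57,750, then Ines £47,750, then Eve £26,750, then Quinn £4,000.
Mei wins with the top bid and pays the second-highest, £47,750.
Surplus = £57,750 − £47,750 = £10,000.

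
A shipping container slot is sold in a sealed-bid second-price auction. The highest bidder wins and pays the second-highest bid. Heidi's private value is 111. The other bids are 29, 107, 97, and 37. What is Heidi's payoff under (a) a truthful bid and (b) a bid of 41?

The highest competing bid is 107.
Bidding truthfully at 111: Heidi has the top bid, wins, and pays the second-highest bid 107. Payoff = 111 − 107 = 4.
Bidding 41: the top bid is 107 (a rival), so Heidi loses. Payoff = 0.

Truthful: 4; alternative: 0.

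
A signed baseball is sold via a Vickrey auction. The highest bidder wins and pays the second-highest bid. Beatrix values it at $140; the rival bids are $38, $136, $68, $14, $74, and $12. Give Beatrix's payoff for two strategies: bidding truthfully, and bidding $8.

(a) $4  (b) $0

The highest competing bid is $136.
Bidding truthfully at $140: Beatrix has the top bid, wins, and pays the second-highest bid $136. Payoff = $140 − $136 = $4.
Bidding $8: the top bid is $136 (a rival), so Beatrix loses. Payoff = $0.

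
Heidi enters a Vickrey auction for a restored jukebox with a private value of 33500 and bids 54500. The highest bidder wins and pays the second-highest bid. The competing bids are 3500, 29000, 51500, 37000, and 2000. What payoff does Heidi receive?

Highest competing bid: 51500.
Heidi's bid 54500 is the highest overall, so Heidi wins and pays the second-highest bid, 51500.
Payoff = value − price = 33500 − 51500 = -18000.

Payoff = -18000.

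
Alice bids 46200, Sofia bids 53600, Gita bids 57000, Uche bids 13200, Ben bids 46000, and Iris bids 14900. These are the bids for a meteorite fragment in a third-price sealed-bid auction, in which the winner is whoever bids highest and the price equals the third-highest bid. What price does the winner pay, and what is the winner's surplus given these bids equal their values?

Price 46200; surplus 10800.

Bids in descending order: Gita 57000 > Sofia 53600 > Alice 46200 > Ben 46000 > Iris 14900 > Uche 13200.
Gita is the highest bidder, so Gita wins.
Under the third-price rule, the price is the third-highest bid: 46200.
Surplus = 57000 − 46200 = 10800.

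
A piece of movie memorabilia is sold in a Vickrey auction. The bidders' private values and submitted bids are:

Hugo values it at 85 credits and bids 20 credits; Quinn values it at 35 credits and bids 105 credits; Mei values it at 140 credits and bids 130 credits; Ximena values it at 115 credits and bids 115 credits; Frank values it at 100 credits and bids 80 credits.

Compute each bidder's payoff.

Ranking the bids: Mei 130 credits, then Ximena 115 credits, then Quinn 105 credits, then Frank 80 credits, then Hugo 20 credits.
Mei has the top bid and wins; the price is the second-highest bid, 115 credits.
Mei's payoff = 140 credits − 115 credits = 25 credits. All other bidders lose, so their payoff is 0.

Hugo 0 credits, Quinn 0 credits, Mei 25 credits, Ximena 0 credits, Frank 0 credits.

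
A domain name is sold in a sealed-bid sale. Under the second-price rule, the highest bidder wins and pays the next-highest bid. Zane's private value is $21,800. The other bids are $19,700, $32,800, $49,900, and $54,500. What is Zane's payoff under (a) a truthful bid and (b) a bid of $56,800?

The highest competing bid is $54,500.
Bidding truthfully at $21,800: the top bid is $54,500 (a rival), so Zane loses. Payoff = $0.
Bidding $56,800: Zane has the top bid, wins, and pays the second-highest bid $54,500. Payoff = $21,800 − $54,500 = -$32,700.
Deviating from a truthful bid can only lose payoff in a second-price auction — never gain.

(a) $0  (b) -$32,700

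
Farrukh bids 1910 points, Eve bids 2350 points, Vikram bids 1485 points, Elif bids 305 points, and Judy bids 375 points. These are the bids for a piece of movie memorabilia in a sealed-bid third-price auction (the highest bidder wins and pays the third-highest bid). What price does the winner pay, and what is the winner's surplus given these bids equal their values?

Price 1485 points; surplus 865 points.

Sorted high to low: Eve 2350 points; Farrukh 1910 points; Vikram 1485 points; Judy 375 points; Elif 305 points.
Eve is the highest bidder, so Eve wins.
Under the third-price rule, the price is the third-highest bid: 1485 points.
Surplus = 2350 points − 1485 points = 865 points.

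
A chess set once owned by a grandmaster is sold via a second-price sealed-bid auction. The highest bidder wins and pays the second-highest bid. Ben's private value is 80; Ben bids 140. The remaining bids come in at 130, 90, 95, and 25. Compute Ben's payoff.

Payoff = -50.

Highest competing bid: 130.
Ben's bid 140 is the highest overall, so Ben wins and pays the second-highest bid, 130.
Payoff = value − price = 80 − 130 = -50.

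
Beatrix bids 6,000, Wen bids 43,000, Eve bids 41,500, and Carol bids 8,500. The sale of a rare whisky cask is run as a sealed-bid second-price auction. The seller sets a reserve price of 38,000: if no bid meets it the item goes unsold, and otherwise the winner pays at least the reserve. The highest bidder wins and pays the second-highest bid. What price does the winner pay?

41,500

Ordered from highest: Wen 43,000 > Eve 41,500 > Carol 8,500 > Beatrix 6,000.
Wen has the highest bid, so Wen wins.
The second-highest bid is 41,500, which exceeds the reserve, so that sets the price.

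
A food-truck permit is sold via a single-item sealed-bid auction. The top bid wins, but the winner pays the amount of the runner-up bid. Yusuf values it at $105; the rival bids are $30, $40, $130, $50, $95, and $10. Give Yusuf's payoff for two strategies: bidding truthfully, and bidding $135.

Truthful: $0; alternative: -$25.

The highest competing bid is $130.
Bidding truthfully at $105: the top bid is $130 (a rival), so Yusuf loses. Payoff = $0.
Bidding $135: Yusuf has the top bid, wins, and pays the second-highest bid $130. Payoff = $105 − $130 = -$25.
This is the dominant-strategy logic: truthful bidding weakly beats any alternative.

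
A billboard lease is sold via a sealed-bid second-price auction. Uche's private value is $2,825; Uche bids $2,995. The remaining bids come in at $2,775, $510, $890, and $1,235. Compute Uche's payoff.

Uche's payoff: $50.

Highest competing bid: $2,775.
Uche's bid $2,995 is the highest overall, so Uche wins and pays the second-highest bid, $2,775.
Payoff = value − price = $2,825 − $2,775 = $50.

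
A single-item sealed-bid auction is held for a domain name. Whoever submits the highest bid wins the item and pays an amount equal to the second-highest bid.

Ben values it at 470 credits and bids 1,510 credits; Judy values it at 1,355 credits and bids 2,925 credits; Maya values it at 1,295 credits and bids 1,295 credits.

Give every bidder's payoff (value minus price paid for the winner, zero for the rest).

Ben 0 credits, Judy -155 credits, Maya 0 credits.

Bids in descending order: Judy 2,925 credits > Ben 1,510 credits > Maya 1,295 credits.
Judy has the top bid and wins; the price is the second-highest bid, 1,510 credits.
Judy's payoff = 1,355 credits − 1,510 credits = -155 credits. All other bidders lose, so their payoff is 0.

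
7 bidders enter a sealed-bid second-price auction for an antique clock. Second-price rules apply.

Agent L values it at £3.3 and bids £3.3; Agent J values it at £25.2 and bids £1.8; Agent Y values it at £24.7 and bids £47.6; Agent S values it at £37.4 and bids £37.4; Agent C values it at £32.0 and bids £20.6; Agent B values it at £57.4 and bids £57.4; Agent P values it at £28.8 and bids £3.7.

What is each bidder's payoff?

Sorted high to low: Agent B £57.4; Agent Y £47.6; Agent S £37.4; Agent C £20.6; Agent P £3.7; Agent L £3.3; Agent J £1.8.
Agent B has the top bid and wins; the price is the second-highest bid, £47.6.
Agent B's payoff = £57.4 − £47.6 = £9.8. All other bidders lose, so their payoff is 0.

Agent L £0.0, Agent J £0.0, Agent Y £0.0, Agent S £0.0, Agent C £0.0, Agent B £9.8, Agent P £0.0.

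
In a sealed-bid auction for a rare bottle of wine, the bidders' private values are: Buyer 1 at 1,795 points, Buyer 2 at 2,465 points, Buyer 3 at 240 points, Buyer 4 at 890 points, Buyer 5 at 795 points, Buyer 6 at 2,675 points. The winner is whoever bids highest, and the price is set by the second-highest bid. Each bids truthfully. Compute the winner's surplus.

Ordered from highest: Buyer 6 2,675 points, then Buyer 2 2,465 points, then Buyer 1 1,795 points, then Buyer 4 890 points, then Buyer 5 795 points, then Buyer 3 240 points.
Buyer 6 wins with the top bid and pays the second-highest, 2,465 points.
Surplus = 2,675 points − 2,465 points = 210 points.

Surplus = 210 points.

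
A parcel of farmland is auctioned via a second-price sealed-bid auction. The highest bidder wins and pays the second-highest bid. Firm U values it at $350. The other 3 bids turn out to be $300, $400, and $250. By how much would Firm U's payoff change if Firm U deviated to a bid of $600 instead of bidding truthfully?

Change in payoff: -$50.

The highest competing bid is $400.
Bidding truthfully at $350: the top bid is $400 (a rival), so Firm U loses. Payoff = $0.
Bidding $600: Firm U has the top bid, wins, and pays the second-highest bid $400. Payoff = $350 − $400 = -$50.
Change = -$50 − $0 = -$50.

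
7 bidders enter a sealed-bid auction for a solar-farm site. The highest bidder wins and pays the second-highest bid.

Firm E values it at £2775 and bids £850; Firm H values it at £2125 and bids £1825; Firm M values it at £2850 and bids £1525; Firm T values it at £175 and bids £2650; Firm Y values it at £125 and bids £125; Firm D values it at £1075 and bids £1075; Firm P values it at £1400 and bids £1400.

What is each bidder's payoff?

Bids in descending order: Firm T £2650 > Firm H £1825 > Firm M £1525 > Firm P £1400 > Firm D £1075 > Firm E £850 > Firm Y £125.
Firm T has the top bid and wins; the price is the second-highest bid, £1825.
Firm T's payoff = £175 − £1825 = -£1650. All other bidders lose, so their payoff is 0.

Firm E £0, Firm H £0, Firm M £0, Firm T -£1650, Firm Y £0, Firm D £0, Firm P £0.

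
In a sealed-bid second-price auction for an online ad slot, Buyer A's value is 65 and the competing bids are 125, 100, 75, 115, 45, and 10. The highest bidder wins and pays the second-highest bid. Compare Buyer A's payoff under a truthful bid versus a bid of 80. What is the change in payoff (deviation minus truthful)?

Change in payoff: 0.

The highest competing bid is 125.
Bidding truthfully at 65: the top bid is 125 (a rival), so Buyer A loses. Payoff = 0.
Bidding 80: the top bid is 125 (a rival), so Buyer A loses. Payoff = 0.
Change = 0 − 0 = 0.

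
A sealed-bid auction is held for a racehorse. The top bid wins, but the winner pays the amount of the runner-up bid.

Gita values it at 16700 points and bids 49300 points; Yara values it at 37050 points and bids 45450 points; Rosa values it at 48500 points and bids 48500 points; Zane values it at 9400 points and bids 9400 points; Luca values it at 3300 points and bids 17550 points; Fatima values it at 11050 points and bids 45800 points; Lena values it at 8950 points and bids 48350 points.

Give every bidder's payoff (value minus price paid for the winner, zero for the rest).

Gita -31800 points, Yara 0 points, Rosa 0 points, Zane 0 points, Luca 0 points, Fatima 0 points, Lena 0 points.

Ranking the bids: Gita 49300 points > Rosa 48500 points > Lena 48350 points > Fatima 45800 points > Yara 45450 points > Luca 17550 points > Zane 9400 points.
Gita has the top bid and wins; the price is the second-highest bid, 48500 points.
Gita's payoff = 16700 points − 48500 points = -31800 points. All other bidders lose, so their payoff is 0.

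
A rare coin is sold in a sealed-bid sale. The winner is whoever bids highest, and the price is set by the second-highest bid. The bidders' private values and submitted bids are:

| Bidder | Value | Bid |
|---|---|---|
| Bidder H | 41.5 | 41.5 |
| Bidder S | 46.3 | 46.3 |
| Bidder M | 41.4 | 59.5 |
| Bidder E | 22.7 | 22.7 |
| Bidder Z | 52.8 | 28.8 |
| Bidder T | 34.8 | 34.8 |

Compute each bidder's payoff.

Payoffs: Bidder H 0.0, Bidder S 0.0, Bidder M -4.9, Bidder E 0.0, Bidder Z 0.0, Bidder T 0.0.

Sorted high to low: Bidder M 59.5; Bidder S 46.3; Bidder H 41.5; Bidder T 34.8; Bidder Z 28.8; Bidder E 22.7.
Bidder M has the top bid and wins; the price is the second-highest bid, 46.3.
Bidder M's payoff = 41.4 − 46.3 = -4.9. All other bidders lose, so their payoff is 0.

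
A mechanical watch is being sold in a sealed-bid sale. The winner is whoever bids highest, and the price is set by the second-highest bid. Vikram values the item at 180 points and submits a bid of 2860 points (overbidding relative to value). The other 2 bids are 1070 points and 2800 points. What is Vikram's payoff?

Highest competing bid: 2800 points.
Vikram's bid 2860 points is the highest overall, so Vikram wins and pays the second-highest bid, 2800 points.
Payoff = value − price = 180 points − 2800 points = -2620 points.
Overbidding won the item at a price above value — truthful bidding would have avoided this loss.

-2620 points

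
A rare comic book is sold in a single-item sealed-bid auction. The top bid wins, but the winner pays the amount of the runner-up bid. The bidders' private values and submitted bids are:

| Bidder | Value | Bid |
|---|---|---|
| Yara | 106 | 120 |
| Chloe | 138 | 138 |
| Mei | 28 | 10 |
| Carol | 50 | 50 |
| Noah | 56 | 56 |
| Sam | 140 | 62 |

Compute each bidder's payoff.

Sorted high to low: Chloe 138; Yara 120; Sam 62; Noah 56; Carol 50; Mei 10.
Chloe has the top bid and wins; the price is the second-highest bid, 120.
Chloe's payoff = 138 − 120 = 18. All other bidders lose, so their payoff is 0.

Yara 0, Chloe 18, Mei 0, Carol 0, Noah 0, Sam 0.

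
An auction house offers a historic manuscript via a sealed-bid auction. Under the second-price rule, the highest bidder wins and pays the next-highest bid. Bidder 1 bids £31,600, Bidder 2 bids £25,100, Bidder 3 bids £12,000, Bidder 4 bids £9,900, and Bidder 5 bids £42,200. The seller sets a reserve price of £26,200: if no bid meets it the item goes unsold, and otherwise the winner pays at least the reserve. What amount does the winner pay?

Ranking the bids: Bidder 5 £42,200; Bidder 1 £31,600; Bidder 2 £25,100; Bidder 3 £12,000; Bidder 4 £9,900.
Bidder 5 has the highest bid, so Bidder 5 wins.
The second-highest bid is £31,600, which exceeds the reserve, so that sets the price.

Price paid: £31,600.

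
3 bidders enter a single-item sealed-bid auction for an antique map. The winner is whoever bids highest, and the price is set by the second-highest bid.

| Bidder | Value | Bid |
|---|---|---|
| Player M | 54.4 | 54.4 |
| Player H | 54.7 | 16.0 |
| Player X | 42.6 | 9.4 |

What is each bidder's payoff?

Player M 38.4, Player H 0.0, Player X 0.0.

Bids in descending order: Player M 54.4 > Player H 16.0 > Player X 9.4.
Player M has the top bid and wins; the price is the second-highest bid, 16.0.
Player M's payoff = 54.4 − 16.0 = 38.4. All other bidders lose, so their payoff is 0.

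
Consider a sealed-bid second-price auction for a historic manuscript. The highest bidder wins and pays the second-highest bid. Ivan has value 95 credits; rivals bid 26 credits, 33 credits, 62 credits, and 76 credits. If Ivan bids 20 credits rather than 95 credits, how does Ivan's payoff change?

Payoff change: -19 credits.

The highest competing bid is 76 credits.
Bidding truthfully at 95 credits: Ivan has the top bid, wins, and pays the second-highest bid 76 credits. Payoff = 95 credits − 76 credits = 19 credits.
Bidding 20 credits: the top bid is 76 credits (a rival), so Ivan loses. Payoff = 0 credits.
Change = 0 credits − 19 credits = -19 credits.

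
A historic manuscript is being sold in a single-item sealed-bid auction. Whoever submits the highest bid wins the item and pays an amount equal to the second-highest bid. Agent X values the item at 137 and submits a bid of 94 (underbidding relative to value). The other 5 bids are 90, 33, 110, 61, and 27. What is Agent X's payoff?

Highest competing bid: 110.
Agent X's bid 94 is not the highest, so Agent X loses, pays nothing, and earns zero payoff.

0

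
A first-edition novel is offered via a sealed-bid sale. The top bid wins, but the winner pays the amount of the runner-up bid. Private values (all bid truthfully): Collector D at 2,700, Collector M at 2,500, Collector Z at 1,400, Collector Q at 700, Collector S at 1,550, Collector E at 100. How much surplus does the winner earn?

Bids in descending order: Collector D 2,700; Collector M 2,500; Collector S 1,550; Collector Z 1,400; Collector Q 700; Collector E 100.
Collector D wins with the top bid and pays the second-highest, 2,500.
Surplus = 2,700 − 2,500 = 200.

Surplus = 200.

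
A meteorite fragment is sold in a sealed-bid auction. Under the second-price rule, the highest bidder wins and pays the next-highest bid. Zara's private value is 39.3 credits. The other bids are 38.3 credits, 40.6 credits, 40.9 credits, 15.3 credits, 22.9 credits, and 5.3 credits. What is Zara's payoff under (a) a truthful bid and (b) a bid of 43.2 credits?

(a) 0.0 credits  (b) -1.6 credits

The highest competing bid is 40.9 credits.
Bidding truthfully at 39.3 credits: the top bid is 40.9 credits (a rival), so Zara loses. Payoff = 0.0 credits.
Bidding 43.2 credits: Zara has the top bid, wins, and pays the second-highest bid 40.9 credits. Payoff = 39.3 credits − 40.9 credits = -1.6 credits.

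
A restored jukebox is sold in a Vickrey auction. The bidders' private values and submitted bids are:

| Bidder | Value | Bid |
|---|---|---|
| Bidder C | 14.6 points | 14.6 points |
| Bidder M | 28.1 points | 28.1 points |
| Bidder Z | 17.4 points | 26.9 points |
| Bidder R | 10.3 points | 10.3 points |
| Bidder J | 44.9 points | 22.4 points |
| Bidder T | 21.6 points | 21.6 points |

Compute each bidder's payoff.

Ranking the bids: Bidder M 28.1 points; Bidder Z 26.9 points; Bidder J 22.4 points; Bidder T 21.6 points; Bidder C 14.6 points; Bidder R 10.3 points.
Bidder M has the top bid and wins; the price is the second-highest bid, 26.9 points.
Bidder M's payoff = 28.1 points − 26.9 points = 1.2 points. All other bidders lose, so their payoff is 0.

Payoffs: Bidder C 0.0 points, Bidder M 1.2 points, Bidder Z 0.0 points, Bidder R 0.0 points, Bidder J 0.0 points, Bidder T 0.0 points.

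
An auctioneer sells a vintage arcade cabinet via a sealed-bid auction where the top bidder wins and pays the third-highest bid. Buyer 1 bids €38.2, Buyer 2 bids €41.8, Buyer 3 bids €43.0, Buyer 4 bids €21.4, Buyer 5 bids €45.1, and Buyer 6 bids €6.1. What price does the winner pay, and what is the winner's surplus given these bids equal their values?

The winner pays €41.8 for a surplus of €3.3.

Sorted high to low: Buyer 5 €45.1, then Buyer 3 €43.0, then Buyer 2 €41.8, then Buyer 1 €38.2, then Buyer 4 €21.4, then Buyer 6 €6.1.
Buyer 5 is the highest bidder, so Buyer 5 wins.
Under the third-price rule, the price is the third-highest bid: €41.8.
Surplus = €45.1 − €41.8 = €3.3.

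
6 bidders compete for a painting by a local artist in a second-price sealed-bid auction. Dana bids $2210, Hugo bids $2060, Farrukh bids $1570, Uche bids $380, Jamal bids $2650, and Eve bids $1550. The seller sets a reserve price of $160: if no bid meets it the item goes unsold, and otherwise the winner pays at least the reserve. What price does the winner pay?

The winner pays $2210.

Ranking the bids: Jamal $2650 > Dana $2210 > Hugo $2060 > Farrukh $1570 > Eve $1550 > Uche $380.
Jamal has the highest bid, so Jamal wins.
The second-highest bid is $2210, which exceeds the reserve, so that sets the price.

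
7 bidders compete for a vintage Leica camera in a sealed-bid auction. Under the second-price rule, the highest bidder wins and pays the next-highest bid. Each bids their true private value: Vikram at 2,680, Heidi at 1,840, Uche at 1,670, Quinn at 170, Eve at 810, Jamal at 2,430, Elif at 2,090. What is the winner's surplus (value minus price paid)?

250

Sorted high to low: Vikram 2,680 > Jamal 2,430 > Elif 2,090 > Heidi 1,840 > Uche 1,670 > Eve 810 > Quinn 170.
Vikram wins with the top bid and pays the second-highest, 2,430.
Surplus = 2,680 − 2,430 = 250.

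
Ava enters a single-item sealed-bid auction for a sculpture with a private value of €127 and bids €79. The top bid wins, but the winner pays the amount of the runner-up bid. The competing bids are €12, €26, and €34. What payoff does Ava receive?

Payoff = €93.

Highest competing bid: €34.
Ava's bid €79 is the highest overall, so Ava wins and pays the second-highest bid, €34.
Payoff = value − price = €127 − €34 = €93.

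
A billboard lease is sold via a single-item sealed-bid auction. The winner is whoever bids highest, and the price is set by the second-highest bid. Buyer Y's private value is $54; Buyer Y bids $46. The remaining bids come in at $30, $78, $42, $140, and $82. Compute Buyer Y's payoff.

Highest competing bid: $140.
Buyer Y's bid $46 is not the highest, so Buyer Y loses, pays nothing, and earns zero payoff.

Payoff = $0.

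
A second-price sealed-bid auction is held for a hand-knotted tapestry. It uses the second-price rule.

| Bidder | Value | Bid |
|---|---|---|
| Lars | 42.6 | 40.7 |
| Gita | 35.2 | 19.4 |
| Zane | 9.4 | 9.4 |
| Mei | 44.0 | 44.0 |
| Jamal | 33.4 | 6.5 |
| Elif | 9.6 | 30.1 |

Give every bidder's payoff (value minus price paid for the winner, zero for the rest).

Payoffs: Lars 0.0, Gita 0.0, Zane 0.0, Mei 3.3, Jamal 0.0, Elif 0.0.

Ordered from highest: Mei 44.0; Lars 40.7; Elif 30.1; Gita 19.4; Zane 9.4; Jamal 6.5.
Mei has the top bid and wins; the price is the second-highest bid, 40.7.
Mei's payoff = 44.0 − 40.7 = 3.3. All other bidders lose, so their payoff is 0.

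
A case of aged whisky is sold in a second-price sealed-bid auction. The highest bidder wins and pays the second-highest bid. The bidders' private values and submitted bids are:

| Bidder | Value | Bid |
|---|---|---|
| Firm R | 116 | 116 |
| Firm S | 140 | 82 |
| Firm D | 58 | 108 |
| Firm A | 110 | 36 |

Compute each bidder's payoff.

Ordered from highest: Firm R 116, then Firm D 108, then Firm S 82, then Firm A 36.
Firm R has the top bid and wins; the price is the second-highest bid, 108.
Firm R's payoff = 116 − 108 = 8. All other bidders lose, so their payoff is 0.

Payoffs: Firm R 8, Firm S 0, Firm D 0, Firm A 0.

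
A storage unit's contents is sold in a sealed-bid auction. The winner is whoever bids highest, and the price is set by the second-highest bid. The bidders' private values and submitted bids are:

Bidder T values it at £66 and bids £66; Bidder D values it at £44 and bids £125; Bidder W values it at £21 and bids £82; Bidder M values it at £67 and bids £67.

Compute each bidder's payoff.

Payoffs: Bidder T £0, Bidder D -£38, Bidder W £0, Bidder M £0.

Ordered from highest: Bidder D £125 > Bidder W £82 > Bidder M £67 > Bidder T £66.
Bidder D has the top bid and wins; the price is the second-highest bid, £82.
Bidder D's payoff = £44 − £82 = -£38. All other bidders lose, so their payoff is 0.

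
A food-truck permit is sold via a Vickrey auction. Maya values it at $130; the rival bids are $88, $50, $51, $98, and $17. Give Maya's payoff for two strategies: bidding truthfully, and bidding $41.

Truthful: $32; alternative: $0.

The highest competing bid is $98.
Bidding truthfully at $130: Maya has the top bid, wins, and pays the second-highest bid $98. Payoff = $130 − $98 = $32.
Bidding $41: the top bid is $98 (a rival), so Maya loses. Payoff = $0.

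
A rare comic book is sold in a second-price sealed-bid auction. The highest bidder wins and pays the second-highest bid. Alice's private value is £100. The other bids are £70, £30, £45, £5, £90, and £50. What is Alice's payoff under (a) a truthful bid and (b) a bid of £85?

The highest competing bid is £90.
Bidding truthfully at £100: Alice has the top bid, wins, and pays the second-highest bid £90. Payoff = £100 − £90 = £10.
Bidding £85: the top bid is £90 (a rival), so Alice loses. Payoff = £0.

Truthful: £10; alternative: £0.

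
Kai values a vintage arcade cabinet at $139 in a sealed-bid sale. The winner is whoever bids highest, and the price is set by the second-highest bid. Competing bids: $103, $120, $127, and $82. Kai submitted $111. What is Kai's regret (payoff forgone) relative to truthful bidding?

The highest competing bid is $127.
Bidding truthfully at $139: Kai has the top bid, wins, and pays the second-highest bid $127. Payoff = $139 − $127 = $12.
Bidding $111: the top bid is $127 (a rival), so Kai loses. Payoff = $0.
Regret = truthful payoff − actual payoff = $12 − $0 = $12.

$12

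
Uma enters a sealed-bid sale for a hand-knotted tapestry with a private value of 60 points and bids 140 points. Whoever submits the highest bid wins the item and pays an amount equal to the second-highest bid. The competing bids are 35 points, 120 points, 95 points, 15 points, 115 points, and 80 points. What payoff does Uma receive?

Payoff = -60 points.

Highest competing bid: 120 points.
Uma's bid 140 points is the highest overall, so Uma wins and pays the second-highest bid, 120 points.
Payoff = value − price = 60 points − 120 points = -60 points.
Overbidding won the item at a price above value — truthful bidding would have avoided this loss.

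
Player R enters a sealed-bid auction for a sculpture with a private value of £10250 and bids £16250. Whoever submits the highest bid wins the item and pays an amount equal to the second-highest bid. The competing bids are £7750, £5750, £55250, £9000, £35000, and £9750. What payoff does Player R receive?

£0

Highest competing bid: £55250.
Player R's bid £16250 is not the highest, so Player R loses, pays nothing, and earns zero payoff.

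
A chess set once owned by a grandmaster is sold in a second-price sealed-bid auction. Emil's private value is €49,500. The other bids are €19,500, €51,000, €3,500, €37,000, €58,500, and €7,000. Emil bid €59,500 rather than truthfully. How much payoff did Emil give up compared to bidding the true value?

The highest competing bid is €58,500.
Bidding truthfully at €49,500: the top bid is €58,500 (a rival), so Emil loses. Payoff = €0.
Bidding €59,500: Emil has the top bid, wins, and pays the second-highest bid €58,500. Payoff = €49,500 − €58,500 = -€9,000.
Regret = truthful payoff − actual payoff = €0 − -€9,000 = €9,000.
This is the dominant-strategy logic: truthful bidding weakly beats any alternative.

Payoff forgone: €9,000.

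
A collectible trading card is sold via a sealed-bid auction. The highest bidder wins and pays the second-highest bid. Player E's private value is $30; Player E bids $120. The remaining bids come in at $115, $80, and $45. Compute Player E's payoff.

Highest competing bid: $115.
Player E's bid $120 is the highest overall, so Player E wins and pays the second-highest bid, $115.
Payoff = value − price = $30 − $115 = -$85.

Payoff = -$85.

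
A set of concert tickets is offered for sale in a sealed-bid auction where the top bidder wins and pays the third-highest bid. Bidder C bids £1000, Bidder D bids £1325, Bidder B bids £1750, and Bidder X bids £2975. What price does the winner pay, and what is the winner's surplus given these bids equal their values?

Sorted high to low: Bidder X £2975, then Bidder B £1750, then Bidder D £1325, then Bidder C £1000.
Bidder X is the highest bidder, so Bidder X wins.
Under the third-price rule, the price is the third-highest bid: £1325.
Surplus = £2975 − £1325 = £1650.

Price £1325; surplus £1650.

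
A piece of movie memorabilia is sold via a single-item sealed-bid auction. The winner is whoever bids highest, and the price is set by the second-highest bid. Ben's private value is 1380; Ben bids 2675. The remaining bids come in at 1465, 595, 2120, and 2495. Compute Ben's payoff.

-1115

Highest competing bid: 2495.
Ben's bid 2675 is the highest overall, so Ben wins and pays the second-highest bid, 2495.
Payoff = value − price = 1380 − 2495 = -1115.
Overbidding won the item at a price above value — truthful bidding would have avoided this loss.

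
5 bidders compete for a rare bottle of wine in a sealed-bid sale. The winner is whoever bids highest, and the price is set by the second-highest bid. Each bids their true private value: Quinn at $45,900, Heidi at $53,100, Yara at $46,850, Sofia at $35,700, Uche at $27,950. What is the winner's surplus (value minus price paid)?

Bids in descending order: Heidi $53,100; Yara $46,850; Quinn $45,900; Sofia $35,700; Uche $27,950.
Heidi wins with the top bid and pays the second-highest, $46,850.
Surplus = $53,100 − $46,850 = $6,250.

Surplus = $6,250.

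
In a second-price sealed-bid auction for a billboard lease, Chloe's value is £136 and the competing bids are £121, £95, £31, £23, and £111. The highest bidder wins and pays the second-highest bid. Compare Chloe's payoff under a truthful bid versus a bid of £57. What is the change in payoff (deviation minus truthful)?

Change in payoff: -£15.

The highest competing bid is £121.
Bidding truthfully at £136: Chloe has the top bid, wins, and pays the second-highest bid £121. Payoff = £136 − £121 = £15.
Bidding £57: the top bid is £121 (a rival), so Chloe loses. Payoff = £0.
Change = £0 − £15 = -£15.
This is the dominant-strategy logic: truthful bidding weakly beats any alternative.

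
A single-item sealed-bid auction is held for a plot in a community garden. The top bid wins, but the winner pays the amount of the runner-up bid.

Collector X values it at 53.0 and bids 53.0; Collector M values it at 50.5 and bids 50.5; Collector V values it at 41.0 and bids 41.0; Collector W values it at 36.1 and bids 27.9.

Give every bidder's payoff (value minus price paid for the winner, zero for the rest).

Payoffs: Collector X 2.5, Collector M 0.0, Collector V 0.0, Collector W 0.0.

Bids in descending order: Collector X 53.0 > Collector M 50.5 > Collector V 41.0 > Collector W 27.9.
Collector X has the top bid and wins; the price is the second-highest bid, 50.5.
Collector X's payoff = 53.0 − 50.5 = 2.5. All other bidders lose, so their payoff is 0.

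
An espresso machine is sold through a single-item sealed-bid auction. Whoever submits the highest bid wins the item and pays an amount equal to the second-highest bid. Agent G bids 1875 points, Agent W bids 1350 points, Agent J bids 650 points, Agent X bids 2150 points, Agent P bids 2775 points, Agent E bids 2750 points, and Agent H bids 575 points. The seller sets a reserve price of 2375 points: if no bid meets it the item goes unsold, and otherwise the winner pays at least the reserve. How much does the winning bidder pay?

Bids in descending order: Agent P 2775 points; Agent E 2750 points; Agent X 2150 points; Agent G 1875 points; Agent W 1350 points; Agent J 650 points; Agent H 575 points.
Agent P has the highest bid, so Agent P wins.
The second-highest bid is 2750 points, which exceeds the reserve, so that sets the price.

The winner pays 2750 points.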